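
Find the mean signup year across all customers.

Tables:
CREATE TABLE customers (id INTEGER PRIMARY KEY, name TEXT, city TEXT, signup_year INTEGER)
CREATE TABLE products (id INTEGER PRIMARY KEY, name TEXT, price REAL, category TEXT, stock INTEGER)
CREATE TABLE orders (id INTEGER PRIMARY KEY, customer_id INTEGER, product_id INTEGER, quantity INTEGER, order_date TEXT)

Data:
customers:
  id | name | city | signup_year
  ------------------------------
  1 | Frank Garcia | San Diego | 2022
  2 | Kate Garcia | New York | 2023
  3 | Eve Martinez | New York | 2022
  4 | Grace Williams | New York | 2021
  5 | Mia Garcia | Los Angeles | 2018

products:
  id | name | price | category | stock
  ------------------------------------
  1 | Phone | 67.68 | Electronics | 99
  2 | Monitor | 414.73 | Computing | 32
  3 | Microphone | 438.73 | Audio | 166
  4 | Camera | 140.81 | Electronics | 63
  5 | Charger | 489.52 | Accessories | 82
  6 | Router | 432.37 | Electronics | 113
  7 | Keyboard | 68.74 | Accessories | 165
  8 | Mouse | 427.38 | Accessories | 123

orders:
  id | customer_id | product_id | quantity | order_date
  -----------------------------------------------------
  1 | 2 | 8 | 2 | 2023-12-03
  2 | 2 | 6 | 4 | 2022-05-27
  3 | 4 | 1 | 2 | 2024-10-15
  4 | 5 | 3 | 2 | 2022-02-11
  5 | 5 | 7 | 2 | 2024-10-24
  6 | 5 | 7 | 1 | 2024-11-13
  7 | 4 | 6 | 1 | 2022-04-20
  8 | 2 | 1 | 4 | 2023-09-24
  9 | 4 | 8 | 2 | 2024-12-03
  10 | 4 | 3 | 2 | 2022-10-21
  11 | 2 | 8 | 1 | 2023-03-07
SELECT AVG(signup_year) FROM customers

Execution result:
2021.20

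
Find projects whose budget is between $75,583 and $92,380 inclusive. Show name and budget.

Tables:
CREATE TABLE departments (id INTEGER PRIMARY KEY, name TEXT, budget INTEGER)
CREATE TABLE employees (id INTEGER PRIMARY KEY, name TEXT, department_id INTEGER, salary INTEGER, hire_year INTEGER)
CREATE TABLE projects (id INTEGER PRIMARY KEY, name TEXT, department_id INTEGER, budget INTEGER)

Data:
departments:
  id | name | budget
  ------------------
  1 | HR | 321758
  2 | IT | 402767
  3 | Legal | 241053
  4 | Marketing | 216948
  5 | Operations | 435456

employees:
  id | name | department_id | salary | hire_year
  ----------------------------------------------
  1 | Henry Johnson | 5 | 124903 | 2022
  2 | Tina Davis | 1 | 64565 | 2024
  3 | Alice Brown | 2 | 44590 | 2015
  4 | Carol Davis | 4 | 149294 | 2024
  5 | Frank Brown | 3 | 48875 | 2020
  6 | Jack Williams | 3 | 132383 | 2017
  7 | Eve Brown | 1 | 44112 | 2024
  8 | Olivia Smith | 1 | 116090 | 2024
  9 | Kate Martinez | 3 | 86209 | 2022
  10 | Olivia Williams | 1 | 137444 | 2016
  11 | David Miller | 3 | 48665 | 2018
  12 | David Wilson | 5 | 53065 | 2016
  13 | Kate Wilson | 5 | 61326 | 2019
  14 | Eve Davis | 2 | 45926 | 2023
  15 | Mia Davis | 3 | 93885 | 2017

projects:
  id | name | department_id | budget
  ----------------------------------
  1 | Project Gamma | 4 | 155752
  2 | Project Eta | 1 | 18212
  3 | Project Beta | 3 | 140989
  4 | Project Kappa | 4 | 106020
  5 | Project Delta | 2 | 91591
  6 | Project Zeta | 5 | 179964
SELECT name, budget FROM projects WHERE budget BETWEEN 75583 AND 92380

Execution result:
name | budget
Project Delta | 91591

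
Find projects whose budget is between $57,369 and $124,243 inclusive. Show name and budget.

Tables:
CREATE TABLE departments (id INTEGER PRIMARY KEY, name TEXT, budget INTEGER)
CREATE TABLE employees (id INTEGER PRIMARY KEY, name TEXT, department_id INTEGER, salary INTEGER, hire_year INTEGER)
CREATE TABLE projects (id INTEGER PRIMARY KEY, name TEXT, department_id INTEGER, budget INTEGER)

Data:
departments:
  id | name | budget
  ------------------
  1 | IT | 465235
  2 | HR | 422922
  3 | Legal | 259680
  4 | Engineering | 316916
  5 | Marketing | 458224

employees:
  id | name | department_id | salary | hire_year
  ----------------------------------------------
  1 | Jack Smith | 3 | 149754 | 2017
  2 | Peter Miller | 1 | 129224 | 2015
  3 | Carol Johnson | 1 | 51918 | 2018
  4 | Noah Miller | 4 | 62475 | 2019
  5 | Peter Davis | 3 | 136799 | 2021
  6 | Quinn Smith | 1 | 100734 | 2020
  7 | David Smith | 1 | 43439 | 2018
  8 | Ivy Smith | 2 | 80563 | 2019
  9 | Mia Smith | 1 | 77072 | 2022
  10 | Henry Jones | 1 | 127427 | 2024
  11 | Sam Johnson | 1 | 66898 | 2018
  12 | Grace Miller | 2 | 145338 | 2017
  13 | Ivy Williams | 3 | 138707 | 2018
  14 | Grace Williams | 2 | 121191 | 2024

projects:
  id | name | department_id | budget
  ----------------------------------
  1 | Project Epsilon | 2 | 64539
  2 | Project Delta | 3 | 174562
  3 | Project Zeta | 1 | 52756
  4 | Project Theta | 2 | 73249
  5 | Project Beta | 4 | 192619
SELECT name, budget FROM projects WHERE budget BETWEEN 57369 AND 124243

Execution result:
name | budget
Project Epsilon | 64539
Project Theta | 73249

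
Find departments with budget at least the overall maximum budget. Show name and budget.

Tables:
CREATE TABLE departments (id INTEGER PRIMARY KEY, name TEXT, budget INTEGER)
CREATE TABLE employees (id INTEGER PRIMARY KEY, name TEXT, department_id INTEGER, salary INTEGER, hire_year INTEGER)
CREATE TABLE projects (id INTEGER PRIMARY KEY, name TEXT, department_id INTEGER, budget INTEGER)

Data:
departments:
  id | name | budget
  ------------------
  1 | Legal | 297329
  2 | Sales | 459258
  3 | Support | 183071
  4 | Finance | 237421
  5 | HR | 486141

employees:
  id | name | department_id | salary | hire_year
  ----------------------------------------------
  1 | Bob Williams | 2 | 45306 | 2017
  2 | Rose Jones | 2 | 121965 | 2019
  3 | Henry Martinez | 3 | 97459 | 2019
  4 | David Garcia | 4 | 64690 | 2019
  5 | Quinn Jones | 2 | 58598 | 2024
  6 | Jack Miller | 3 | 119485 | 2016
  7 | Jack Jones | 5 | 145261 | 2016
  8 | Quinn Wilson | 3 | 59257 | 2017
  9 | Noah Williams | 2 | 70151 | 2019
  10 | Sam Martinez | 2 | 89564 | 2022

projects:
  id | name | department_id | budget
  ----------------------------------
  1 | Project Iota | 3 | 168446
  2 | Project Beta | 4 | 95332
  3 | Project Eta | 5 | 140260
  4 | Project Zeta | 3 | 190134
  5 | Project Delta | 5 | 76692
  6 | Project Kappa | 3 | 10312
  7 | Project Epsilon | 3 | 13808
SELECT name, budget FROM departments WHERE budget >= (SELECT MAX(budget) FROM departments)

Execution result:
name | budget
HR | 486141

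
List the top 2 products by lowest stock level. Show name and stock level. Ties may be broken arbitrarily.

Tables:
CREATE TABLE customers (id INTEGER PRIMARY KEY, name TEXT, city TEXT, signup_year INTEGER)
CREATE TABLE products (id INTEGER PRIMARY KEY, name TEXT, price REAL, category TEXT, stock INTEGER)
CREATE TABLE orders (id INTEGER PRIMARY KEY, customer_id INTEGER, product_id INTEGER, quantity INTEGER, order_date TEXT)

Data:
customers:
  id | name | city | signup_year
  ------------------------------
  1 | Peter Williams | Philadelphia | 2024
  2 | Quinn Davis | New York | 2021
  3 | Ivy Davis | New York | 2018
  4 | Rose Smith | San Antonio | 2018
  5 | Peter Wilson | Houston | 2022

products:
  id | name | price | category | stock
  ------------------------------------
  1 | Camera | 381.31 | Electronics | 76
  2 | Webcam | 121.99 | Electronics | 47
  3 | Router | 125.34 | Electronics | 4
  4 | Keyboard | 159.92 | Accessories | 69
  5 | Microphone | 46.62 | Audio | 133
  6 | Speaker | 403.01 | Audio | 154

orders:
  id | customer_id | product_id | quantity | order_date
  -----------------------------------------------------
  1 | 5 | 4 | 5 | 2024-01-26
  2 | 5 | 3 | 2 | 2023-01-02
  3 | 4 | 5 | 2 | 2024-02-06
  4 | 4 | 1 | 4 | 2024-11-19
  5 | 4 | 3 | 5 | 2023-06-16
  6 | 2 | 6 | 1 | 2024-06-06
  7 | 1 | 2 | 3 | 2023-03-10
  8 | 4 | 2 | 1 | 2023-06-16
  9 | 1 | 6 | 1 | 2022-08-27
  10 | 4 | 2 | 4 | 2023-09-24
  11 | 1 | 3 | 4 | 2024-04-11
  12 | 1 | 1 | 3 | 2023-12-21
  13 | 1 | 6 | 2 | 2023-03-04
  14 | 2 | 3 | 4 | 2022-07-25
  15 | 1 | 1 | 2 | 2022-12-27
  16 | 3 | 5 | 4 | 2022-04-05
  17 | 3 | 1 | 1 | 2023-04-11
SELECT name, stock FROM products ORDER BY stock ASC LIMIT 2

Execution result:
name | stock
Router | 4
Webcam | 47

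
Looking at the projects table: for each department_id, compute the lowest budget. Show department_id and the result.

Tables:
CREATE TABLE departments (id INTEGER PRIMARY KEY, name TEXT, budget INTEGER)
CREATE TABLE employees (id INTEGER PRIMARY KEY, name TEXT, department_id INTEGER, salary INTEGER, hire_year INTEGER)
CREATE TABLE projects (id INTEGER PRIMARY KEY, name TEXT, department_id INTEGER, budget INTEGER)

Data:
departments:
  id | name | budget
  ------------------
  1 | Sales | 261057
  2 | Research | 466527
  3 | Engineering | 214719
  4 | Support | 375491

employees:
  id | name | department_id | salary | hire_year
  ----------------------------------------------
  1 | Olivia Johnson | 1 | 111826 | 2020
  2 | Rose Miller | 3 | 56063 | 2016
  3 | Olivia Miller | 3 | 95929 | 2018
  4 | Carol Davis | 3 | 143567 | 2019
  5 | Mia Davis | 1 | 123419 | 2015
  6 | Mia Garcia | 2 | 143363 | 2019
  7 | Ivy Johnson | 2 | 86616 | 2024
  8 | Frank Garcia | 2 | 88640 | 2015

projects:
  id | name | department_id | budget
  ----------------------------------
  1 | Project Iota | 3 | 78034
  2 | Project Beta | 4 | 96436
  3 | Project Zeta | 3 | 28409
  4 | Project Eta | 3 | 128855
SELECT department_id, MIN(budget) AS min_budget FROM projects GROUP BY department_id

Execution result:
department_id | min_budget
3 | 28409
4 | 96436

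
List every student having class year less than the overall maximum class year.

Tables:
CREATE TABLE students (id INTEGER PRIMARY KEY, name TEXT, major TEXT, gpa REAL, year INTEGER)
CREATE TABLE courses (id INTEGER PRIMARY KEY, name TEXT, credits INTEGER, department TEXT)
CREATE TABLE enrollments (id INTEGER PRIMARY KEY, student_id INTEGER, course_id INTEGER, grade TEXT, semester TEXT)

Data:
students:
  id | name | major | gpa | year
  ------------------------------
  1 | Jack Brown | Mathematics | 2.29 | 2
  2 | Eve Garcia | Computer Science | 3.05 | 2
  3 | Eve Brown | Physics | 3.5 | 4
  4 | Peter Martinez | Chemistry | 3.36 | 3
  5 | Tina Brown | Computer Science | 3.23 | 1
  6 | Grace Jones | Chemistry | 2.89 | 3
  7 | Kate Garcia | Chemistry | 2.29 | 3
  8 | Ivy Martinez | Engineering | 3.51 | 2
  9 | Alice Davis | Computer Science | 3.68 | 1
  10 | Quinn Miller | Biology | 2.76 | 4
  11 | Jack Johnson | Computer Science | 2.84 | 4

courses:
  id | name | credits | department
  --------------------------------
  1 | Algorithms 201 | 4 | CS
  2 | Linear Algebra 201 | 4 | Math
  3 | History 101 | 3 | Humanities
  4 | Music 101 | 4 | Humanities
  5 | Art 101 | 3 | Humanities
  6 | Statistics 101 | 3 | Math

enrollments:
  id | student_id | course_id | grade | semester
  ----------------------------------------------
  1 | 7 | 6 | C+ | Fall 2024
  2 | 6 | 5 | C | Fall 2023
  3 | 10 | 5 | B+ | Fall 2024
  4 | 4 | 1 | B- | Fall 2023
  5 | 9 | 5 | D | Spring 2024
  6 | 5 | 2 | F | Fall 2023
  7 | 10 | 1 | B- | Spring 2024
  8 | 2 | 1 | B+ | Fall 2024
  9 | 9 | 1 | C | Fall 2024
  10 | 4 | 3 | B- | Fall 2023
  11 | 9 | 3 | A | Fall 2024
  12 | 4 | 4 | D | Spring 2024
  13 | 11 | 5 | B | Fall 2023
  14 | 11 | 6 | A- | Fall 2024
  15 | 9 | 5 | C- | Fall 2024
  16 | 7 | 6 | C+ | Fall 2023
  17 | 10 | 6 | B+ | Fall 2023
SELECT name, year FROM students WHERE year < (SELECT MAX(year) FROM students)

Execution result:
name | year
Jack Brown | 2
Eve Garcia | 2
Peter Martinez | 3
Tina Brown | 1
Grace Jones | 3
Kate Garcia | 3
Ivy Martinez | 2
Alice Davis | 1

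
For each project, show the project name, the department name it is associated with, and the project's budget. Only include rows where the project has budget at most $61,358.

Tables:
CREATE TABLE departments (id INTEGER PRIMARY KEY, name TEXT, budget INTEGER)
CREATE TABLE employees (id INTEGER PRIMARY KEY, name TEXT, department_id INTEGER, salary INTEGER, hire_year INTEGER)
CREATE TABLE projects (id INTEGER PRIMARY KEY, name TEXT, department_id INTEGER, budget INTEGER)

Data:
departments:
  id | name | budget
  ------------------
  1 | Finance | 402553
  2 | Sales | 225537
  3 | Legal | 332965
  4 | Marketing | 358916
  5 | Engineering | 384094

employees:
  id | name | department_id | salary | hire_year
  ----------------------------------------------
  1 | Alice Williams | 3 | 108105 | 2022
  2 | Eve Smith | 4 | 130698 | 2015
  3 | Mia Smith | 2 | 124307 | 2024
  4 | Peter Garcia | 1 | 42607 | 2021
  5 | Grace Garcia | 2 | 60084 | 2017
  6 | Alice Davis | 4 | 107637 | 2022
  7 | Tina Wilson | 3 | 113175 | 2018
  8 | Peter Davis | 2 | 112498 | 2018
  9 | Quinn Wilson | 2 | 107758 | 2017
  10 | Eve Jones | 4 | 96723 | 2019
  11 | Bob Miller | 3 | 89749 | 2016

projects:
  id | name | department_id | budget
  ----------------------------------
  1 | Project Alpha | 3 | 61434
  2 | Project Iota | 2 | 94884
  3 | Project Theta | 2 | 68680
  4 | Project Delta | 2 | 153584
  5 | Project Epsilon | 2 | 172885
SELECT c.name, p.name AS department, c.budget FROM projects c JOIN departments p ON c.department_id = p.id WHERE c.budget <= 61358

Execution result:
(no rows)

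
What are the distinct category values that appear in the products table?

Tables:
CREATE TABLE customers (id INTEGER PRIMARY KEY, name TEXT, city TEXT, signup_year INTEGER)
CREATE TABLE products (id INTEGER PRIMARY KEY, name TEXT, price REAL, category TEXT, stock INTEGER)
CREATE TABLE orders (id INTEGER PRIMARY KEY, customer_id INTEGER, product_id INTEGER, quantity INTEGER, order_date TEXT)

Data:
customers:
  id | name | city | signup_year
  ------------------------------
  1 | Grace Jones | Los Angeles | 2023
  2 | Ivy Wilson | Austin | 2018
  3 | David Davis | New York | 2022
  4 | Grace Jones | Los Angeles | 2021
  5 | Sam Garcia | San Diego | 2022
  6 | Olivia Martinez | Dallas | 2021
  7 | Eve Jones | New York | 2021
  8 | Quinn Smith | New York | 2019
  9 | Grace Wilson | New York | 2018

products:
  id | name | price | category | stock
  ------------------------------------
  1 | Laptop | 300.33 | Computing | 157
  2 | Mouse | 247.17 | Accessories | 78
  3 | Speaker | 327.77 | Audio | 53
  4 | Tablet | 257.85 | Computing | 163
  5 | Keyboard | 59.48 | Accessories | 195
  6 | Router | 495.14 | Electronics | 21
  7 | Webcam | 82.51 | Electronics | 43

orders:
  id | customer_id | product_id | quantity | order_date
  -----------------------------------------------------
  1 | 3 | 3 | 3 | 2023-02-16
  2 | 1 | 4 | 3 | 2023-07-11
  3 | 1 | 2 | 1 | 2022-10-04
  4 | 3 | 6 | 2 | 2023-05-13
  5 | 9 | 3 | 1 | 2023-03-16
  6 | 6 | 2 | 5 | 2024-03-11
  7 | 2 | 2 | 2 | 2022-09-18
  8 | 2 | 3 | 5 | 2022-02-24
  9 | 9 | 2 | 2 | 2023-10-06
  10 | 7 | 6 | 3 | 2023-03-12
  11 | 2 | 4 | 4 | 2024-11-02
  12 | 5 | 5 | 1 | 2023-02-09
SELECT DISTINCT category FROM products

Execution result:
category
Computing
Accessories
Audio
Electronics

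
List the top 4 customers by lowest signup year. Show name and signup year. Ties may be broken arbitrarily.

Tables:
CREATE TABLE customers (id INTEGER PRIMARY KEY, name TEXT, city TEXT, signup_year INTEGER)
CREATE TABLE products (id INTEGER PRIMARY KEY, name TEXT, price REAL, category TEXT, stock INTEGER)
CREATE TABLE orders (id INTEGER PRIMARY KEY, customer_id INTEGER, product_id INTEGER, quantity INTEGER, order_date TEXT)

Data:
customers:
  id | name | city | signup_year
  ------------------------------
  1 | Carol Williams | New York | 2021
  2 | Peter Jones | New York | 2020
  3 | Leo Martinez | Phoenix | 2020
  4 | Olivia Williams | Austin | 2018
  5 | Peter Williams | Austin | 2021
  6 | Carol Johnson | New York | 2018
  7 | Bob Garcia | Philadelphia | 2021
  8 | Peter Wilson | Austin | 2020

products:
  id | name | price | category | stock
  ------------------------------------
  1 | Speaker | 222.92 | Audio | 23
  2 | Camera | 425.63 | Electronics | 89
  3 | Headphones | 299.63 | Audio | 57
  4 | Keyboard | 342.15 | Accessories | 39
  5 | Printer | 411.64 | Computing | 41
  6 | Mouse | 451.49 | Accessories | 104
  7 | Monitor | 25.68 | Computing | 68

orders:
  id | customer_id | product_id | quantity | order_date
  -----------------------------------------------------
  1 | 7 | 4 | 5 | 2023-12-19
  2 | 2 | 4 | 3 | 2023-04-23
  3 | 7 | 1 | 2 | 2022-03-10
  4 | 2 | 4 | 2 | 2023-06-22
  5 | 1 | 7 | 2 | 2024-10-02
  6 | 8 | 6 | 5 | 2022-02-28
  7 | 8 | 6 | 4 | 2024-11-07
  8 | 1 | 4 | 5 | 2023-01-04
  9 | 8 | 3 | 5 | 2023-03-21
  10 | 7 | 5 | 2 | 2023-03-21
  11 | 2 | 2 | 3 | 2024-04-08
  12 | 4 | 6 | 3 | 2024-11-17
SELECT name, signup_year FROM customers ORDER BY signup_year ASC LIMIT 4

Execution result:
name | signup_year
Olivia Williams | 2018
Carol Johnson | 2018
Peter Jones | 2020
Leo Martinez | 2020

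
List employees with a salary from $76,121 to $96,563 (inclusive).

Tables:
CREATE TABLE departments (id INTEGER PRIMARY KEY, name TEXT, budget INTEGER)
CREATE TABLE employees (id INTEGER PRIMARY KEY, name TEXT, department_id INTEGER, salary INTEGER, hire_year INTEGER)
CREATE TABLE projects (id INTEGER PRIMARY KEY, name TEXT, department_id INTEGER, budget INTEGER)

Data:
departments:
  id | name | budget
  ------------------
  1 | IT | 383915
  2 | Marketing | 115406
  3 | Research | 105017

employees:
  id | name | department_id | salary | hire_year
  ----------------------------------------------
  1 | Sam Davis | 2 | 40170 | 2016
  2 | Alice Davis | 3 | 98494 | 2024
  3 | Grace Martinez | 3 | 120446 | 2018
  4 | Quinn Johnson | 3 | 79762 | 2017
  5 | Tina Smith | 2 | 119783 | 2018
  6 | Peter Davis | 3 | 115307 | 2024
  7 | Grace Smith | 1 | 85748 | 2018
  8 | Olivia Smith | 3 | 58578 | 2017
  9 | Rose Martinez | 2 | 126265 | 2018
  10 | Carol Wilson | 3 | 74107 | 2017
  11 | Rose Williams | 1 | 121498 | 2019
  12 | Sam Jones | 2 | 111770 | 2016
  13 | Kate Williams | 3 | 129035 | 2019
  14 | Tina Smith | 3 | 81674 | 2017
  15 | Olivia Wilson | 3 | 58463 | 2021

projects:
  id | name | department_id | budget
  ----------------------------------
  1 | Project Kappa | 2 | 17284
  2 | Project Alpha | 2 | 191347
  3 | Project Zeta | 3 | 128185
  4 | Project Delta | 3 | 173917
SELECT name, salary FROM employees WHERE salary BETWEEN 76121 AND 96563

Execution result:
name | salary
Quinn Johnson | 79762
Grace Smith | 85748
Tina Smith | 81674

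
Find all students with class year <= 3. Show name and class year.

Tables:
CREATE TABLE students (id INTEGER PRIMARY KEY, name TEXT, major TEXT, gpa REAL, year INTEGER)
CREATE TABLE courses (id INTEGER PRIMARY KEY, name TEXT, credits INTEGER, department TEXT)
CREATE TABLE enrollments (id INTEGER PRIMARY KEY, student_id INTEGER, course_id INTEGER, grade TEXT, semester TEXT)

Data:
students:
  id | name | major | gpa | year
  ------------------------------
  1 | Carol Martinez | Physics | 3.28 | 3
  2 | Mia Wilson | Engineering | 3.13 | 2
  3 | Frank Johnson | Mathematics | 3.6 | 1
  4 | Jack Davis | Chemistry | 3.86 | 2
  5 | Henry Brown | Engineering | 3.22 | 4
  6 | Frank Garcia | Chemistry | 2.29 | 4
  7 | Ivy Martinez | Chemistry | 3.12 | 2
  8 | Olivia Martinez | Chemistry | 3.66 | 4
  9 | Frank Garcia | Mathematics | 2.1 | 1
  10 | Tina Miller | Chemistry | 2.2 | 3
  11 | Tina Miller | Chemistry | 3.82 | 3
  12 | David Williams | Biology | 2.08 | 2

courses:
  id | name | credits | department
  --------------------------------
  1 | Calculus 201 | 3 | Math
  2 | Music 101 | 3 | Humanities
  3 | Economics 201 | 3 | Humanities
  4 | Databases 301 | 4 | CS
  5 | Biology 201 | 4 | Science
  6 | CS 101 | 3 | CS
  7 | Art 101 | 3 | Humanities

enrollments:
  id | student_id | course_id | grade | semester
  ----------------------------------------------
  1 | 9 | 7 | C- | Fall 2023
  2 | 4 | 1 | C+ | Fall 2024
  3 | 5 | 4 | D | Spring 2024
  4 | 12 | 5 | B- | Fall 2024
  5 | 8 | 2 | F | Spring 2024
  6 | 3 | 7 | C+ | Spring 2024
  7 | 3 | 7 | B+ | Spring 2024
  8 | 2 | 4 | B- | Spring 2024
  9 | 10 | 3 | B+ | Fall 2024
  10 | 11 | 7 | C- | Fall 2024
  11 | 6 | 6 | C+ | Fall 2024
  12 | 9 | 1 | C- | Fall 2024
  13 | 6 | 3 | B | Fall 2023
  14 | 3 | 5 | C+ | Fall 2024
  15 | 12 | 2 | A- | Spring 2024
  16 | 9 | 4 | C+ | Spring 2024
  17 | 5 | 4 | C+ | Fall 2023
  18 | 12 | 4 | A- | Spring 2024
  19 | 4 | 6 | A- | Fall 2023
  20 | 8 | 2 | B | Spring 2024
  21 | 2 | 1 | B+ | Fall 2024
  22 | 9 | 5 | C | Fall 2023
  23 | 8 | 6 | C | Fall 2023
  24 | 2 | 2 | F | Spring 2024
SELECT name, year FROM students WHERE year <= 3

Execution result:
name | year
Carol Martinez | 3
Mia Wilson | 2
Frank Johnson | 1
Jack Davis | 2
Ivy Martinez | 2
Frank Garcia | 1
Tina Miller | 3
Tina Miller | 3
David Williams | 2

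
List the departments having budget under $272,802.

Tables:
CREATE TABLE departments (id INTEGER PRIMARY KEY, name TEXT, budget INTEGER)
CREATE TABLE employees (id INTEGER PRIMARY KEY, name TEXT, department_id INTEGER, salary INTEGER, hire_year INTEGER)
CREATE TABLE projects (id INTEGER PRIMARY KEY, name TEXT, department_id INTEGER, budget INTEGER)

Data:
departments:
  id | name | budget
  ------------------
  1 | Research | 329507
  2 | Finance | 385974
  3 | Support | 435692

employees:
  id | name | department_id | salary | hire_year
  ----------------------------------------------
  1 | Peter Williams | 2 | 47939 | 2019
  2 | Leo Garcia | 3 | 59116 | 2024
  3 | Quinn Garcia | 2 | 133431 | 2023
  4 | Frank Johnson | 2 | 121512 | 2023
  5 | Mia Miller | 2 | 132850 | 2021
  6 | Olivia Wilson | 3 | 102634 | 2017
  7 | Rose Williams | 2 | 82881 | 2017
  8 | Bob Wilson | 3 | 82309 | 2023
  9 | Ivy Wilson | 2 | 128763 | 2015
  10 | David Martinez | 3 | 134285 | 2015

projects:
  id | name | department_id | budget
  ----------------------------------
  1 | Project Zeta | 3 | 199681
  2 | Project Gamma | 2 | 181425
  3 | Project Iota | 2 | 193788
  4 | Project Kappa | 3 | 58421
SELECT name, budget FROM departments WHERE budget < 272802

Execution result:
(no rows)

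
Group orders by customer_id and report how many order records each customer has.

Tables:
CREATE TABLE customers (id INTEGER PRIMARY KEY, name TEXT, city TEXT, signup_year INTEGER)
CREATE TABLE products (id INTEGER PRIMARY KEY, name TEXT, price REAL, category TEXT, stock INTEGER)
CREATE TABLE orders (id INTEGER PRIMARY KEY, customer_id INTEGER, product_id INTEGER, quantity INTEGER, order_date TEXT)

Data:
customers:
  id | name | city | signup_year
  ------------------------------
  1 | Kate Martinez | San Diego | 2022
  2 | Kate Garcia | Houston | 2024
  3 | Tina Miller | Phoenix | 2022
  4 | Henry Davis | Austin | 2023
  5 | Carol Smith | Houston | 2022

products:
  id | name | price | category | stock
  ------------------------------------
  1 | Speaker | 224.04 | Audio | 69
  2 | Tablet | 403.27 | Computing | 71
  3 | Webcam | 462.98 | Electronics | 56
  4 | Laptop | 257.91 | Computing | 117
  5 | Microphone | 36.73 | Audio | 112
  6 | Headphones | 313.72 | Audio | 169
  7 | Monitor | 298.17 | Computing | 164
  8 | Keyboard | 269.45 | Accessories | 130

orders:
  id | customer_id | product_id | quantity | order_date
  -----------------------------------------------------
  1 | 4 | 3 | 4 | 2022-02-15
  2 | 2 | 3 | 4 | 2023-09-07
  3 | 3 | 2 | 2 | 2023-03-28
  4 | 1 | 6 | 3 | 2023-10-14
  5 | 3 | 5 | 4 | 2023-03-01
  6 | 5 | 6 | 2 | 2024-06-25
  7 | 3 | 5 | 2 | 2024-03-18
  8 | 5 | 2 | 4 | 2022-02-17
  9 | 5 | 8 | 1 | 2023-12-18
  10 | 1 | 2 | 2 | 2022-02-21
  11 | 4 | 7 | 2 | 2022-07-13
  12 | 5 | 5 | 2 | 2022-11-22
SELECT customer_id, COUNT(*) AS order_count FROM orders GROUP BY customer_id

Execution result:
customer_id | order_count
1 | 2
2 | 1
3 | 3
4 | 2
5 | 4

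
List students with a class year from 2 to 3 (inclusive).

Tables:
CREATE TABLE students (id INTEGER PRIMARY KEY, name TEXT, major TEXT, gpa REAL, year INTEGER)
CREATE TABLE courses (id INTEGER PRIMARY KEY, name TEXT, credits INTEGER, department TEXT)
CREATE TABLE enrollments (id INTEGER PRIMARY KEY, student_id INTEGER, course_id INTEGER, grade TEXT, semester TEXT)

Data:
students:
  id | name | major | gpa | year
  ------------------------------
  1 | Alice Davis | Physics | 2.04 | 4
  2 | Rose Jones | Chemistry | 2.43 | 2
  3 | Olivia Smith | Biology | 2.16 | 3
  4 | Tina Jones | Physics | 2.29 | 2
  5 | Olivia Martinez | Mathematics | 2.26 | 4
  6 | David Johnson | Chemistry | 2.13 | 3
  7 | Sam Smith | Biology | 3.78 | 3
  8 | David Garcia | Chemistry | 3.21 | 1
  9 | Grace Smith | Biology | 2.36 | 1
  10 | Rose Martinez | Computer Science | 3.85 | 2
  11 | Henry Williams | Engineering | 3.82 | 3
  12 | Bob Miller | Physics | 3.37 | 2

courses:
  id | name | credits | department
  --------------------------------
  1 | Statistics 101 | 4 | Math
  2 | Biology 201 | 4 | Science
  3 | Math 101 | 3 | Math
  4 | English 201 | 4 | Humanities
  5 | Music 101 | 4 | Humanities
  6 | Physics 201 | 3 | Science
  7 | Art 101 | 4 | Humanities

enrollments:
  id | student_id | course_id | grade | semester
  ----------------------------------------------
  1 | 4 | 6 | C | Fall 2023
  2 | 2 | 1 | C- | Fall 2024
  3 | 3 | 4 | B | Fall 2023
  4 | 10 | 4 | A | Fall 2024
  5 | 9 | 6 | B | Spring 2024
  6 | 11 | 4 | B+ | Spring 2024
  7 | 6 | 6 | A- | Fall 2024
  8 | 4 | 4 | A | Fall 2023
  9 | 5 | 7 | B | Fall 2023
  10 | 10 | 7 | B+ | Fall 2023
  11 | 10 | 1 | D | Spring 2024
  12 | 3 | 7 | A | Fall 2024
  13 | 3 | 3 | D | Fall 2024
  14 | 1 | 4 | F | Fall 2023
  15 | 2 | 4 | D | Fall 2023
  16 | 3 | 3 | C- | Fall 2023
SELECT name, year FROM students WHERE year BETWEEN 2 AND 3

Execution result:
name | year
Rose Jones | 2
Olivia Smith | 3
Tina Jones | 2
David Johnson | 3
Sam Smith | 3
Rose Martinez | 2
Henry Williams | 3
Bob Miller | 2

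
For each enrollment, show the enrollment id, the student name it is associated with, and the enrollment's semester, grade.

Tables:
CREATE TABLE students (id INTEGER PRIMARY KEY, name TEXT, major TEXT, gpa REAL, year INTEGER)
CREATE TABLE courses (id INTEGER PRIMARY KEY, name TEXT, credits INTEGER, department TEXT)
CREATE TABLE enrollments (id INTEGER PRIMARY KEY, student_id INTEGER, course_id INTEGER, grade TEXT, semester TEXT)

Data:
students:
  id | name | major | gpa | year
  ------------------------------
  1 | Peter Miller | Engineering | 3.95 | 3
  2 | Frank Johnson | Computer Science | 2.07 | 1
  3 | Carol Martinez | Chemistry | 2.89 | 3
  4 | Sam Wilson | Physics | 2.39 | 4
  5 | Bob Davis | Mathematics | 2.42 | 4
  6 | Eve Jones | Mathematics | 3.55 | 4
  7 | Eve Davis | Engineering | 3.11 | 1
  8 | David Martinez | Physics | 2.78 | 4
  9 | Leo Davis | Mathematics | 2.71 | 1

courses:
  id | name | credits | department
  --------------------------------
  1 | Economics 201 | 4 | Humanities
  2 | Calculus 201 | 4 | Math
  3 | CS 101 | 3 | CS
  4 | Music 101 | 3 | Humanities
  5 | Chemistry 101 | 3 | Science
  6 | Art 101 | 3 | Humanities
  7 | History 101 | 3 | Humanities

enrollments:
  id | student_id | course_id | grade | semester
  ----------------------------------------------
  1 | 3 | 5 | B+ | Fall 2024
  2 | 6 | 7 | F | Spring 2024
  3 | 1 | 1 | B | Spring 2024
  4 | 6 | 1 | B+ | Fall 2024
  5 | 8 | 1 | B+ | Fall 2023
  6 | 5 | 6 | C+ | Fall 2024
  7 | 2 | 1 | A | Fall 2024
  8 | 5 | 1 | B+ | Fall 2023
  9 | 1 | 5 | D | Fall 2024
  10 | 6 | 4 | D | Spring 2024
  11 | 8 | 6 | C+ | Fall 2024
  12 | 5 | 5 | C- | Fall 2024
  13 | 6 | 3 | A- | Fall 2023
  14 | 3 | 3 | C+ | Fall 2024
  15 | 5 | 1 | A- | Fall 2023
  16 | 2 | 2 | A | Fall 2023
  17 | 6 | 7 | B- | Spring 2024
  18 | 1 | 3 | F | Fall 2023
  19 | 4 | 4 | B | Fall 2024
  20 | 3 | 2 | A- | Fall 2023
SELECT c.id, p.name AS student, c.semester, c.grade FROM enrollments c JOIN students p ON c.student_id = p.id

Execution result:
id | student | semester | grade
1 | Carol Martinez | Fall 2024 | B+
2 | Eve Jones | Spring 2024 | F
3 | Peter Miller | Spring 2024 | B
4 | Eve Jones | Fall 2024 | B+
5 | David Martinez | Fall 2023 | B+
6 | Bob Davis | Fall 2024 | C+
7 | Frank Johnson | Fall 2024 | A
8 | Bob Davis | Fall 2023 | B+
9 | Peter Miller | Fall 2024 | D
10 | Eve Jones | Spring 2024 | D
11 | David Martinez | Fall 2024 | C+
12 | Bob Davis | Fall 2024 | C-
13 | Eve Jones | Fall 2023 | A-
14 | Carol Martinez | Fall 2024 | C+
15 | Bob Davis | Fall 2023 | A-
16 | Frank Johnson | Fall 2023 | A
17 | Eve Jones | Spring 2024 | B-
18 | Peter Miller | Fall 2023 | F
19 | Sam Wilson | Fall 2024 | B
20 | Carol Martinez | Fall 2023 | A-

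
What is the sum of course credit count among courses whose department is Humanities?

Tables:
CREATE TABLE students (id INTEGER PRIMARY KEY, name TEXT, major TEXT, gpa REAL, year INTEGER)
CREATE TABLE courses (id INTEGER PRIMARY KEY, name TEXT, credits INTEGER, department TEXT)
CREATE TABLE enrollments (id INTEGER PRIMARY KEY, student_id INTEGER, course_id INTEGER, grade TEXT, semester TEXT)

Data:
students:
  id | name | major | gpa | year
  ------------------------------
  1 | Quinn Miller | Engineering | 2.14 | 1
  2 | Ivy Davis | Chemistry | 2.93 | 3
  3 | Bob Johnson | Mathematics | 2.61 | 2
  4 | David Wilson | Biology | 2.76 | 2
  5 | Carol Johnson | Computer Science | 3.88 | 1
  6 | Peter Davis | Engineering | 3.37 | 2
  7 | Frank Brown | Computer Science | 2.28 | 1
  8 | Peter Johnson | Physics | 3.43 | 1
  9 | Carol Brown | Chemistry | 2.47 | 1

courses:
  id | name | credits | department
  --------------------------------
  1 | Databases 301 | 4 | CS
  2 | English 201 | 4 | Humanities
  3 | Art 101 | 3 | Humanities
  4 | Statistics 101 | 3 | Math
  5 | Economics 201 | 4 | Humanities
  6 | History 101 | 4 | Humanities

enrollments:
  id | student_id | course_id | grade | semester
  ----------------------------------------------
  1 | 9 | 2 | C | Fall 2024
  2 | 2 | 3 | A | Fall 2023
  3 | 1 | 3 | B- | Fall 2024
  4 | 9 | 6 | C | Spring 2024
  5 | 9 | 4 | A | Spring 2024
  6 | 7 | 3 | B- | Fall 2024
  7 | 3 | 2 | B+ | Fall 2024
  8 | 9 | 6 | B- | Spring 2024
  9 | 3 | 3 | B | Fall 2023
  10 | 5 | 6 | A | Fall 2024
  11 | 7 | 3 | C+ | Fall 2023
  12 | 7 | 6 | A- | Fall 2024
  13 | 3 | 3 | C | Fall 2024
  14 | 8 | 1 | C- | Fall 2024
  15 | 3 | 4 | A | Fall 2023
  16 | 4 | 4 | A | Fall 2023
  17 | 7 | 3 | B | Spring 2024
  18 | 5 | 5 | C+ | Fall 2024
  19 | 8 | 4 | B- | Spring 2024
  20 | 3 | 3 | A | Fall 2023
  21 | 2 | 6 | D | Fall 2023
SELECT SUM(credits) FROM courses WHERE department = 'Humanities'

Execution result:
15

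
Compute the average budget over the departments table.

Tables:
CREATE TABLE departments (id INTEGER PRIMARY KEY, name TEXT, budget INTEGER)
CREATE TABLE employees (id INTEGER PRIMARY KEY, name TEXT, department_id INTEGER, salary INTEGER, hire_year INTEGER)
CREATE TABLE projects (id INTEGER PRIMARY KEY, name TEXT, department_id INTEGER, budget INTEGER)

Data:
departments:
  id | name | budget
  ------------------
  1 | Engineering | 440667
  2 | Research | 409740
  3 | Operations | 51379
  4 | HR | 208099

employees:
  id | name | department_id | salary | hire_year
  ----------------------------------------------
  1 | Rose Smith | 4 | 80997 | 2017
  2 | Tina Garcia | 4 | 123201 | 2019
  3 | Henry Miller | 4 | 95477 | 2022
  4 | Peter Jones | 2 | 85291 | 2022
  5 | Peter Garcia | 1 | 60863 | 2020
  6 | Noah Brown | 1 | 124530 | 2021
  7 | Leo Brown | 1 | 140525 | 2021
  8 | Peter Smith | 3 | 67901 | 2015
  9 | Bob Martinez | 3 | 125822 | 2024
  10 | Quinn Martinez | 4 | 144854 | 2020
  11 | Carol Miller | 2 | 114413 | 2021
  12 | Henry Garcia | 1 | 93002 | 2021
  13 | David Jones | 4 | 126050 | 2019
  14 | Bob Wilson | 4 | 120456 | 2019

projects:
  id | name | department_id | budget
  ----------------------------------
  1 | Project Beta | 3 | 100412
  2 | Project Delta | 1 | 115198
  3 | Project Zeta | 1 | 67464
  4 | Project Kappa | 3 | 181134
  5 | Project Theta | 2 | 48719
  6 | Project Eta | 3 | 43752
SELECT AVG(budget) FROM departments

Execution result:
277471.25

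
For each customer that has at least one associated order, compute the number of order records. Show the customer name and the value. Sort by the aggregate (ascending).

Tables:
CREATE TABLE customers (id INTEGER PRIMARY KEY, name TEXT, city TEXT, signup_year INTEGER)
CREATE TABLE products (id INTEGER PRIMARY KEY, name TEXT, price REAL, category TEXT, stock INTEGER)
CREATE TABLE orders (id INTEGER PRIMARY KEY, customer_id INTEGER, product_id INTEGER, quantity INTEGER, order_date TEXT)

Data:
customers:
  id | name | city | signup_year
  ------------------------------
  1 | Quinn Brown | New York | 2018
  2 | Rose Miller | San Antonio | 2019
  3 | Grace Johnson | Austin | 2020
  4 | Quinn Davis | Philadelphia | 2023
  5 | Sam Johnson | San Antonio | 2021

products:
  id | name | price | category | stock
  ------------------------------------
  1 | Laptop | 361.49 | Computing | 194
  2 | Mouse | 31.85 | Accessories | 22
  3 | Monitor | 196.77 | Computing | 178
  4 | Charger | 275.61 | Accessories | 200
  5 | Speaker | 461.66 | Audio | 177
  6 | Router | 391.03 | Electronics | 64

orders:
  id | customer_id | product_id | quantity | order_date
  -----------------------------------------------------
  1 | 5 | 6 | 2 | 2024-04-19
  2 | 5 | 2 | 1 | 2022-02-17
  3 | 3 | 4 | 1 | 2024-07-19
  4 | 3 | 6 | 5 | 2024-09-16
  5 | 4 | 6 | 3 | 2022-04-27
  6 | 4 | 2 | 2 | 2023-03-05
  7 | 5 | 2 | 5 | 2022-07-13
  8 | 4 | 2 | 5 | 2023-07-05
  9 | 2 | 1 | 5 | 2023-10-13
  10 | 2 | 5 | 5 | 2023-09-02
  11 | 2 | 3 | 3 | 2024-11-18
SELECT p.name, COUNT(*) AS n FROM orders c JOIN customers p ON c.customer_id = p.id GROUP BY p.id, p.name ORDER BY n ASC

Execution result:
name | n
Grace Johnson | 2
Rose Miller | 3
Quinn Davis | 3
Sam Johnson | 3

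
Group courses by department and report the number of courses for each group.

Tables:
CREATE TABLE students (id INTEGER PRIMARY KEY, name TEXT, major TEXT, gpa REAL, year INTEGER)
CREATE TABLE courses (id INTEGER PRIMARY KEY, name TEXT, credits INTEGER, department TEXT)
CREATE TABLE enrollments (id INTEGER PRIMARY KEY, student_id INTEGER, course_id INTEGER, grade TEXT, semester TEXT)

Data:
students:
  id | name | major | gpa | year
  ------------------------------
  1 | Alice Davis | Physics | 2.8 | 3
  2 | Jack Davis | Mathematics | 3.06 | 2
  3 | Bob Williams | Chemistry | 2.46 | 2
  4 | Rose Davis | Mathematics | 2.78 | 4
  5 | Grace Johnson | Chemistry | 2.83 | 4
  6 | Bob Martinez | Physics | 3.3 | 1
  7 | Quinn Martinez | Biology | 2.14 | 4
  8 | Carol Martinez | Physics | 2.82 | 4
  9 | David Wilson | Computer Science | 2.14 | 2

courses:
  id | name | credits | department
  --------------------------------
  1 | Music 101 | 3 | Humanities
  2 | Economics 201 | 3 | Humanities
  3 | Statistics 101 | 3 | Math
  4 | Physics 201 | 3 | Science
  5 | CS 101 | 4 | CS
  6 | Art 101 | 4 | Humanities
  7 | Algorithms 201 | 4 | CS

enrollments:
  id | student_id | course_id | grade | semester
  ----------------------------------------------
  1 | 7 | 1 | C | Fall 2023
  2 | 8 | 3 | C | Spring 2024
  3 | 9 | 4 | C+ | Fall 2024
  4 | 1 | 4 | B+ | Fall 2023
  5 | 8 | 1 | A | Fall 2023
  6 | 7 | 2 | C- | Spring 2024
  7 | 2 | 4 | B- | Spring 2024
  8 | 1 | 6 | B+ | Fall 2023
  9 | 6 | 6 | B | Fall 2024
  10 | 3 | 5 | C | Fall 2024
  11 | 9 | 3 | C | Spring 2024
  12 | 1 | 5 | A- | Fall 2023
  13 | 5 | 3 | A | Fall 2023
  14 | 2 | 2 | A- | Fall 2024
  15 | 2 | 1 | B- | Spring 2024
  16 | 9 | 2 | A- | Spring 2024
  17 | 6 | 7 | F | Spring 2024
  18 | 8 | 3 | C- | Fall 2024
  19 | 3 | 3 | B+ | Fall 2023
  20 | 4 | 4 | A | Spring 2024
SELECT department, COUNT(*) AS n FROM courses GROUP BY department

Execution result:
department | n
CS | 2
Humanities | 3
Math | 1
Science | 1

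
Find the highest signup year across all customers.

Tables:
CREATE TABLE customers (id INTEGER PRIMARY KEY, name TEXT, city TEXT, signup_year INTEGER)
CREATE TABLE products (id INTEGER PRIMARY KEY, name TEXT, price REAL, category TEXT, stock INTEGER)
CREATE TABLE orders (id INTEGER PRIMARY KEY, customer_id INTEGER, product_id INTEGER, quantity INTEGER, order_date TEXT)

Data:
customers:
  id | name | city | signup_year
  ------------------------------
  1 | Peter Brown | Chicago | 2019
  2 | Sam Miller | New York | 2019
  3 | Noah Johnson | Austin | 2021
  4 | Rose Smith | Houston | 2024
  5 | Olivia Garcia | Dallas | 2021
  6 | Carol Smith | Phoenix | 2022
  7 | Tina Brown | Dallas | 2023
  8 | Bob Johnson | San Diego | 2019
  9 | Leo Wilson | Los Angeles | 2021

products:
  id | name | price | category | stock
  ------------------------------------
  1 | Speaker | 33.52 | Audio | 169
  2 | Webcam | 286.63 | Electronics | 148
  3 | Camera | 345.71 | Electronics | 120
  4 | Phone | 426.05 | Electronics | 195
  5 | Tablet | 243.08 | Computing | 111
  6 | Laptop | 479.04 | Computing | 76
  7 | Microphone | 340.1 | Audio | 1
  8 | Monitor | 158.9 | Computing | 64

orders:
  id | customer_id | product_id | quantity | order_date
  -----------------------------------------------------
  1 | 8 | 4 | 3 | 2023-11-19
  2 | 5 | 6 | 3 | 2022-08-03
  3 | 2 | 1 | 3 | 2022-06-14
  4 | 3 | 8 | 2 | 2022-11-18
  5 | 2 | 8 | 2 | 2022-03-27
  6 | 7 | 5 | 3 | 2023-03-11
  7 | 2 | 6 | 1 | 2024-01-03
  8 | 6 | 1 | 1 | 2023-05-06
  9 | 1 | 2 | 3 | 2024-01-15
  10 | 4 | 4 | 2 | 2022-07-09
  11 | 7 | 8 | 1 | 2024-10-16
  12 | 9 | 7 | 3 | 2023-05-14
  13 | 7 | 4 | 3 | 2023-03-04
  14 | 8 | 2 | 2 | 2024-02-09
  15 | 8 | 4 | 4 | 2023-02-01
SELECT MAX(signup_year) FROM customers

Execution result:
2024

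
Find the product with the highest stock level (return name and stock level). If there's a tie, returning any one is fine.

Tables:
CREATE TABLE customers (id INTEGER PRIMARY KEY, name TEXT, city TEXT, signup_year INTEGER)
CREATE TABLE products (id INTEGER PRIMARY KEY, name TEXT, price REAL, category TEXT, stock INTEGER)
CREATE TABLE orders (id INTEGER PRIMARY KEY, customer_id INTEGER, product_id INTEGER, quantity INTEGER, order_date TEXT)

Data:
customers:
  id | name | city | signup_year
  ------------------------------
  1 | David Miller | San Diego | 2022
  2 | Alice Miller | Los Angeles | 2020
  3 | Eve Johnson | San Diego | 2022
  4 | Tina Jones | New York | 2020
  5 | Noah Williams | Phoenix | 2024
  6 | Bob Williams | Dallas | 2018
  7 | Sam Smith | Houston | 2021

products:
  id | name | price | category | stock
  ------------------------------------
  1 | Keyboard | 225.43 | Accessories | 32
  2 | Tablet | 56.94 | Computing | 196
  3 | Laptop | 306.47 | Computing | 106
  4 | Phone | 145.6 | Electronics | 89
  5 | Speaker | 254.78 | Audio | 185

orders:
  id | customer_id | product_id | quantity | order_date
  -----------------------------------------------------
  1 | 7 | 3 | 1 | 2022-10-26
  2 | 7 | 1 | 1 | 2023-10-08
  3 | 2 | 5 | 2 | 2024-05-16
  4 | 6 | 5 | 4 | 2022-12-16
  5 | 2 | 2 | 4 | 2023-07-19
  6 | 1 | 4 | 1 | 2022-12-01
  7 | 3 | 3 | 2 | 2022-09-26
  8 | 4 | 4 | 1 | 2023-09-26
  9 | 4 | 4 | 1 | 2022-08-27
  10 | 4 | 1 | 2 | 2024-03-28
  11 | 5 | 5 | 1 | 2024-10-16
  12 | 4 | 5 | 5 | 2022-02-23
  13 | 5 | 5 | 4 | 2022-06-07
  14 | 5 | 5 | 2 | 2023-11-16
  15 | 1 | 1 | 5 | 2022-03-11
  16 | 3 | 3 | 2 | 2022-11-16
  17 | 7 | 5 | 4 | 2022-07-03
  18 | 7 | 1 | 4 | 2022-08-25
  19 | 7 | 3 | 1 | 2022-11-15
SELECT name, stock FROM products ORDER BY stock DESC LIMIT 1

Execution result:
name | stock
Tablet | 196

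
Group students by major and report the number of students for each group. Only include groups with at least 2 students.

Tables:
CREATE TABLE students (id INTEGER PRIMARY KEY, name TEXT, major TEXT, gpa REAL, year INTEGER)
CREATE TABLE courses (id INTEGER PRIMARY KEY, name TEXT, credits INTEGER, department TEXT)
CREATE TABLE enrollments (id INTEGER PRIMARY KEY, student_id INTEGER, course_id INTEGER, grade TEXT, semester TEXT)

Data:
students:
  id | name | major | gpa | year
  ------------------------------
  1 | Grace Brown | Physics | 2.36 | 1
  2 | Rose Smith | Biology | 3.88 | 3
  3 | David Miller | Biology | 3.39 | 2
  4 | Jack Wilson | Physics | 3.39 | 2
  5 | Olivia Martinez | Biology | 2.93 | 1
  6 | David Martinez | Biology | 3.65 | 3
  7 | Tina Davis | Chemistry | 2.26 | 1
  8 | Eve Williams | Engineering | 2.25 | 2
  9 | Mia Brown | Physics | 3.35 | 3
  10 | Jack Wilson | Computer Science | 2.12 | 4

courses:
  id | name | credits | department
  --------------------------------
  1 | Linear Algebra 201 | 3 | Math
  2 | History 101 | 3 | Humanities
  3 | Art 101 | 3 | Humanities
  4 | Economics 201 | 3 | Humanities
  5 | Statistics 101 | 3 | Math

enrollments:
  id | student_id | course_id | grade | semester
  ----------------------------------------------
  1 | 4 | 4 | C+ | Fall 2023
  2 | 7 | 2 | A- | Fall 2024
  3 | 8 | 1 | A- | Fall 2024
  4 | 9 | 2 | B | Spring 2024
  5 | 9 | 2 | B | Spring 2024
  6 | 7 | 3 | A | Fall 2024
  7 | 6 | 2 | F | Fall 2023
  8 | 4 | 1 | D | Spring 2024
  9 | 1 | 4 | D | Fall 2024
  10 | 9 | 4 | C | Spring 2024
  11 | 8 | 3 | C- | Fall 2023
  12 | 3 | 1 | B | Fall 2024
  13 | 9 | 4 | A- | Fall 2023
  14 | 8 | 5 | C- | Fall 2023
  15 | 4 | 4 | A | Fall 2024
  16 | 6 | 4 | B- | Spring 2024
SELECT major, COUNT(*) AS n FROM students GROUP BY major HAVING COUNT(*) >= 2

Execution result:
major | n
Biology | 4
Physics | 3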